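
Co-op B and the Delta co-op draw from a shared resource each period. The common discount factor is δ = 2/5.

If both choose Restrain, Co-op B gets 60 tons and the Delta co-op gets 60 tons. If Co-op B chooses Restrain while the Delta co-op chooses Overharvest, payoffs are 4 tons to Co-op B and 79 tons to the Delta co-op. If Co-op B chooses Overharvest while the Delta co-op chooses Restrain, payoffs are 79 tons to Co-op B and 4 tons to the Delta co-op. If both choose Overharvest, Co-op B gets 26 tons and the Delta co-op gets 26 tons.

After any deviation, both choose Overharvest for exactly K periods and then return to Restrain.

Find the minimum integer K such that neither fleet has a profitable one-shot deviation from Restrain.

Need Σ_{k=1}^{K} δ^k ≥ (79−60)/(60−26) = 0.5588 at δ = 2/5.
At K = 1 the sum is 0.4000 < 0.5588; at K = 2 it is 0.5600 ≥ 0.5588.
So the minimum punishment length is K = 2.

2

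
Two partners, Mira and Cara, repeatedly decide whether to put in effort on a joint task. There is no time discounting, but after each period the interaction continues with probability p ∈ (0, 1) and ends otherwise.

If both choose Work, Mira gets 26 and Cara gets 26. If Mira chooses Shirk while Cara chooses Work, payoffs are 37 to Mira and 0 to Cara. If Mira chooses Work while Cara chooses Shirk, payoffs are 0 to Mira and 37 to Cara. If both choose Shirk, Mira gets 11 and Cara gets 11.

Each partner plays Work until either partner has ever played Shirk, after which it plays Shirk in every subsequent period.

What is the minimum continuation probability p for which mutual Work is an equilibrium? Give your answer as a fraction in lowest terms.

11/26

With no time discounting, the continuation probability p plays the role of the discount factor.
Grim-trigger IC: 26/(1−p) ≥ 37 + 11p/(1−p) ⇒ p ≥ (37−26)/(37−11) = 11/26.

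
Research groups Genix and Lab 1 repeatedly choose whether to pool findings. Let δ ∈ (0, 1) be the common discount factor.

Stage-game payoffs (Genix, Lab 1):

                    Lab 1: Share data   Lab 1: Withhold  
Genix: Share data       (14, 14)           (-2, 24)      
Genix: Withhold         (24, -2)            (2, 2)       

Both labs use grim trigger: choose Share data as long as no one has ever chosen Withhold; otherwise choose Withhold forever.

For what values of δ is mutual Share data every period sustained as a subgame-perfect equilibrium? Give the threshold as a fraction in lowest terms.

5/11

One-period gain from deviating is 24 − 14 = 10. The loss is 14 − 2 = 12 in every subsequent period, with present value 12·δ/(1−δ).
Deviation is unprofitable when 12·δ/(1−δ) ≥ 10, i.e. δ/(1−δ) ≥ 5/6.
Equivalently δ ≥ 10/(10+12) = 5/11.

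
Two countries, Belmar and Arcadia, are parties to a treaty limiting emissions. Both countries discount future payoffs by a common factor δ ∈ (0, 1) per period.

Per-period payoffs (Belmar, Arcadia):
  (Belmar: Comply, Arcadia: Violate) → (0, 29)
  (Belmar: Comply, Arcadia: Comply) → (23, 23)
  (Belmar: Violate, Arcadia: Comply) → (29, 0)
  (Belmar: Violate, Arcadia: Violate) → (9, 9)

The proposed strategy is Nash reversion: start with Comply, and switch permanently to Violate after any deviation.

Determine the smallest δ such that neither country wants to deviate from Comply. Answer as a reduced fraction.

Under grim trigger the critical discount factor is (T−C)/(T−P) with T = 29, C = 23, P = 9.
δ* = (29−23)/(29−9) = 6/20 = 3/10.

3/10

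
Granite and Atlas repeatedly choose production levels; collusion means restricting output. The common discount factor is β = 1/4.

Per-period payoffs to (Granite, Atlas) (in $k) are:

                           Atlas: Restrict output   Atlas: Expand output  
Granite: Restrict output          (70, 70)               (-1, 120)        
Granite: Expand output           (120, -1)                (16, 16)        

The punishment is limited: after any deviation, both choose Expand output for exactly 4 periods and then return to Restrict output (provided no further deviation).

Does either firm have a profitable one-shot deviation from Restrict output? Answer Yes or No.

Yes

A one-shot deviation gives 120 now, then 16 for 4 periods, then back to 70.
Gain from deviating: (120−70) today; loss: (70−16) in each of the next 4 periods.
No-deviation condition: (70−16)(β+…+β^4) ≥ 120−70, i.e. β+…+β^4 ≥ 25/27.
At β = 1/4: β+…+β^4 = 0.3320 < 0.9259.
So cooperation is not sustainable.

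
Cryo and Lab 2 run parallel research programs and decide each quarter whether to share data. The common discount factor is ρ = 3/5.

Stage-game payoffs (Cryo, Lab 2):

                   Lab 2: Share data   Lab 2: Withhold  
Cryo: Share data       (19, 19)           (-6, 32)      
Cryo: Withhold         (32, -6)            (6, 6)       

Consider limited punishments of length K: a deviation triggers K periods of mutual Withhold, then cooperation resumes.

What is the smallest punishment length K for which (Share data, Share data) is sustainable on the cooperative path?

Need Σ_{k=1}^{K} ρ^k ≥ (32−19)/(19−6) = 1.0000 at ρ = 3/5.
At K = 2 the sum is 0.9600 < 1.0000; at K = 3 it is 1.1760 ≥ 1.0000.
So the minimum punishment length is K = 3.

3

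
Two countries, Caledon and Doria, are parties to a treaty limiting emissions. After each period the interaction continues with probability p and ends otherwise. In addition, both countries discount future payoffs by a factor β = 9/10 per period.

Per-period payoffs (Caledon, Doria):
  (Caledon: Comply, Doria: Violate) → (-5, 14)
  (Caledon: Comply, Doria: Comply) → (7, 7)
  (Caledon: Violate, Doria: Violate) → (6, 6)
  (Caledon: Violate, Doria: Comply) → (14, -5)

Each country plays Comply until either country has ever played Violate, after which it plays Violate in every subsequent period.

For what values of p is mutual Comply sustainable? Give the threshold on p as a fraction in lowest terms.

Expected continuation weight on next period's payoff is β·p = 9/10·p, which plays the role of the discount factor.
Cooperation requires 9/10·p ≥ (14−7)/(14−6) = 7/8, hence p ≥ 35/36.

35/36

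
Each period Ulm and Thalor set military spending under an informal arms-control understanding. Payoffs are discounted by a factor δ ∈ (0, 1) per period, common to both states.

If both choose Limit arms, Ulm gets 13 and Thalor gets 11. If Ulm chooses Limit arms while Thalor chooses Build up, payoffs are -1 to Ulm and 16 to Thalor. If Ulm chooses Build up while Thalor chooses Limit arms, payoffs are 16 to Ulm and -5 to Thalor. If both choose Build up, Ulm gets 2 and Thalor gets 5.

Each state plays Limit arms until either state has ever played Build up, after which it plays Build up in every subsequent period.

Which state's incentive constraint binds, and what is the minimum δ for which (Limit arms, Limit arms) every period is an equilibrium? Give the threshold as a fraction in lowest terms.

Ulm: cooperation gives 13 each period; deviation gives 16 once then 2 forever.
  13/(1−δ) ≥ 16 + 2δ/(1−δ) ⇒ δ ≥ 3/14.
Thalor: cooperation gives 11 each period; deviation gives 16 once then 5 forever.
  δ ≥ 5/11.
Both must hold, so the binding constraint is Thalor's: δ ≥ 5/11.

Thalor; δ ≥ 5/11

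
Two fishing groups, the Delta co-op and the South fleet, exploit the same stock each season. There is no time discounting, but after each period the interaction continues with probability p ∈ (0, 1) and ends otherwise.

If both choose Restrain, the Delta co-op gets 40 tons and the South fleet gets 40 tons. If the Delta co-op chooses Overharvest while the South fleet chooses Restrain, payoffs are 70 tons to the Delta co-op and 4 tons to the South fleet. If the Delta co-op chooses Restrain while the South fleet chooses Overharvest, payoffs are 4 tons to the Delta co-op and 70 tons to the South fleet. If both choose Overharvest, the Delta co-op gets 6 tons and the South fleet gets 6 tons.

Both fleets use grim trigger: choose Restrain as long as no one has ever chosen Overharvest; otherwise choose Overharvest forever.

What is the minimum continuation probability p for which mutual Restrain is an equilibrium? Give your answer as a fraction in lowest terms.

15/32

Expected cooperation value is 40 + p·40 + p²·40 + … = 40/(1−p); deviation gives 70 + p·6/(1−p).
40 ≥ 70(1−p) + 6p ⇒ 64p ≥ 30 ⇒ p ≥ 30/64 = 15/32.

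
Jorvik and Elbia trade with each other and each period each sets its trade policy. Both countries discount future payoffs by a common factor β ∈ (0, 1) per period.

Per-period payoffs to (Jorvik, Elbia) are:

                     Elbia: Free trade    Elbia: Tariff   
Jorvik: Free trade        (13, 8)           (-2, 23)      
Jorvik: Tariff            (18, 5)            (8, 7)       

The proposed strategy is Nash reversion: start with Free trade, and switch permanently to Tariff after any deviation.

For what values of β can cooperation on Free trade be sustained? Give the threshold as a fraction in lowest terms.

Jorvik's threshold: (18−13)/(18−8) = 1/2.
Elbia's threshold: (23−8)/(23−7) = 15/16.
1/2 < 15/16, so Elbia binds and β* = 15/16.

15/16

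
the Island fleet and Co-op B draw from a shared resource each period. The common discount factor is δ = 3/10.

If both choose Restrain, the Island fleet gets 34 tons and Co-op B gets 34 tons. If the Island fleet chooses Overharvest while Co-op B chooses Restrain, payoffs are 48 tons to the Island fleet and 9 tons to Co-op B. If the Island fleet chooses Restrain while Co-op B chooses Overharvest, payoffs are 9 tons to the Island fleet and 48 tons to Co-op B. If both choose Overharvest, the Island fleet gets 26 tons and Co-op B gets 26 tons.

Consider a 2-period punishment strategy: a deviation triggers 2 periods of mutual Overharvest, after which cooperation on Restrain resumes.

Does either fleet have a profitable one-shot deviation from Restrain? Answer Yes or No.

Yes

IC: δ+…+δ^2 ≥ (48−34)/(34−26) = 7/4.
At δ = 3/10: partial sum = 0.3900 < 1.7500. Cooperation not sustainable.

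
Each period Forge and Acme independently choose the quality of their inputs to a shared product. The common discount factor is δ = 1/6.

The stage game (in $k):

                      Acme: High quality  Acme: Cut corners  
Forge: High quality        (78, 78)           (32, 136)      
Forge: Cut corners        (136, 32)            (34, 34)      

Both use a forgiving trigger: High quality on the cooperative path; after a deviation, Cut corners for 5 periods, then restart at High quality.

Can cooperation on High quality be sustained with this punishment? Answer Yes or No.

No

IC: δ+…+δ^5 ≥ (136−78)/(78−34) = 29/22.
At δ = 1/6: partial sum = 0.2000 < 1.3182. Cooperation not sustainable.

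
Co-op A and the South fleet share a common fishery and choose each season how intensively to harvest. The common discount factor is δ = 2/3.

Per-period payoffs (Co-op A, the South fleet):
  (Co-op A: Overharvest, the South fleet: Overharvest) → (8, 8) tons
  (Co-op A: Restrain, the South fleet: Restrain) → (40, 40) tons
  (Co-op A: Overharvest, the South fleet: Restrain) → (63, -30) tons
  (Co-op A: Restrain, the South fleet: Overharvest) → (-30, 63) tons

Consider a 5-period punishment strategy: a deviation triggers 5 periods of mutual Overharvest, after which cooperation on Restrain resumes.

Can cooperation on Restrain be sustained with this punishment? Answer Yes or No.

IC: δ+…+δ^5 ≥ (63−40)/(40−8) = 23/32.
At δ = 2/3: partial sum = 1.7366 ≥ 0.7188. Cooperation sustainable.

Yes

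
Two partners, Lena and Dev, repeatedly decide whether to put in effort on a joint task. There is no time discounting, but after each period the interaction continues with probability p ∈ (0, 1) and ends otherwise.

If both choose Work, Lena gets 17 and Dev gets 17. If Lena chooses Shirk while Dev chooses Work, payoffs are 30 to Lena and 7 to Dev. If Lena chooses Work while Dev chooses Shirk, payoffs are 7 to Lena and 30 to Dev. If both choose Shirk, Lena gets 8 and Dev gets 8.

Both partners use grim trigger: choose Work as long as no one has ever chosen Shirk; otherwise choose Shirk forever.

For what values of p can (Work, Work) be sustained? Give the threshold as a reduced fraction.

13/22

Expected cooperation value is 17 + p·17 + p²·17 + … = 17/(1−p); deviation gives 30 + p·8/(1−p).
17 ≥ 30(1−p) + 8p ⇒ 22p ≥ 13 ⇒ p ≥ 13/22.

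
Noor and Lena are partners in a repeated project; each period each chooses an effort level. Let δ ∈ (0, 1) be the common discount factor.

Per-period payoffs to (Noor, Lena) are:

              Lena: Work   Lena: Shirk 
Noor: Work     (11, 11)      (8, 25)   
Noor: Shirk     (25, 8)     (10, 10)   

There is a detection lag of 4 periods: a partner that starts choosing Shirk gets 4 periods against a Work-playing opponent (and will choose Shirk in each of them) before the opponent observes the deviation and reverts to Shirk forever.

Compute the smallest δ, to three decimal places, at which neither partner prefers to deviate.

0.983

A deviator earns 25 for 4 periods, then 10 forever; cooperating earns 11 forever. Multiplying the IC by (1−δ):
11 ≥ 25(1−δ^4) + 10δ^4, so 15·δ^4 ≥ 14 and δ^4 ≥ 14/15.
δ ≥ (14/15)^(1/4) ≈ 0.983.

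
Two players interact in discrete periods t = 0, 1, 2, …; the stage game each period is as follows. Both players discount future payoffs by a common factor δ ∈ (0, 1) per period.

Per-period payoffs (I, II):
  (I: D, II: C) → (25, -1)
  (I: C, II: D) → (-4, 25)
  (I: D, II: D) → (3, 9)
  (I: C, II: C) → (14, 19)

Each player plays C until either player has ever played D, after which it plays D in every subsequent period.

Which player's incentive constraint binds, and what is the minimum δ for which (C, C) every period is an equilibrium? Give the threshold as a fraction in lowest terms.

I: cooperation gives 14 each period; deviation gives 25 once then 3 forever.
  14/(1−δ) ≥ 25 + 3δ/(1−δ) ⇒ δ ≥ 11/22 = 1/2.
II: cooperation gives 19 each period; deviation gives 25 once then 9 forever.
  δ ≥ 6/16 = 3/8.
Both must hold, so the binding constraint is I's: δ ≥ 1/2.

I; δ ≥ 1/2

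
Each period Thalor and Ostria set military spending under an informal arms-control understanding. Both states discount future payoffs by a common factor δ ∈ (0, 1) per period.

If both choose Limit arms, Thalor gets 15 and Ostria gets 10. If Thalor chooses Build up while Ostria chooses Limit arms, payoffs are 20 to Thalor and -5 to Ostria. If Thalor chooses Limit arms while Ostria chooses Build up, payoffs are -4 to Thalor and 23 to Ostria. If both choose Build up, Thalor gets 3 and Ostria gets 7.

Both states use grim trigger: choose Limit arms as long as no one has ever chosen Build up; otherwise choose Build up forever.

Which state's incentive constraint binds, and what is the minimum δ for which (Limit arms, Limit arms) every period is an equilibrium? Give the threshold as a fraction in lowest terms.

Thalor: cooperation gives 15 each period; deviation gives 20 once then 3 forever.
  15/(1−δ) ≥ 20 + 3δ/(1−δ) ⇒ δ ≥ 5/17.
Ostria: cooperation gives 10 each period; deviation gives 23 once then 7 forever.
  δ ≥ 13/16.
Both must hold, so the binding constraint is Ostria's: δ ≥ 13/16.

Ostria; δ ≥ 13/16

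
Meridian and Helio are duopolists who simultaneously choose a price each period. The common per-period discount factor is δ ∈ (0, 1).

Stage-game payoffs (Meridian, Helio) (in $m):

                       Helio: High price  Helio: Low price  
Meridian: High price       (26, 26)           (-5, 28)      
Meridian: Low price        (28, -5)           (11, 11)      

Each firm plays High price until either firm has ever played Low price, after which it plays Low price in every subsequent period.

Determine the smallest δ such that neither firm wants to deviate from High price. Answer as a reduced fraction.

One-period gain from deviating is 28 − 26 = 2. The loss is 26 − 11 = 15 in every subsequent period, with present value 15·δ/(1−δ).
Deviation is unprofitable when 15·δ/(1−δ) ≥ 2, i.e. δ/(1−δ) ≥ 2/15.
Equivalently δ ≥ 2/(2+15) = 2/17.

2/17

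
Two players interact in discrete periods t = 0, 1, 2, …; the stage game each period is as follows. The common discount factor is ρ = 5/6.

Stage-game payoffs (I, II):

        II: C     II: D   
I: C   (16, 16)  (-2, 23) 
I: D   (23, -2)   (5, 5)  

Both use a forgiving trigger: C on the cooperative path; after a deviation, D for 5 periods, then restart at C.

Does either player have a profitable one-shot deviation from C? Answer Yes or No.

Comparing payoff streams over the 6 periods until play realigns: cooperate → 16(1+ρ+…+ρ^5); deviate → 23 + 5(ρ+…+ρ^5).
Cooperation is sustained iff (16−5)(ρ+…+ρ^5) ≥ 23−16.
ρ+…+ρ^5 = 5/6·(1−(5/6)^5)/(1−5/6) = 2.9906, and (23−16)/(16−5) = 0.6364.
2.9906 ≥ 0.6364, so cooperation is sustainable.

No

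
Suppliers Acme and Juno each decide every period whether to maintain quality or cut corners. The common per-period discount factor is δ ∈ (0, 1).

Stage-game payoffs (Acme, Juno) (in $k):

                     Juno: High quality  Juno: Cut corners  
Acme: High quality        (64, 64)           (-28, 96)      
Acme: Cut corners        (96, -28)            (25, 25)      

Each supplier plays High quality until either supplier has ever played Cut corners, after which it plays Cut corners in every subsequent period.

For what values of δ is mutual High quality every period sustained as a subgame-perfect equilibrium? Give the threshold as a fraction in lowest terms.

64/(1−δ) ≥ 96 + 25δ/(1−δ)
64 ≥ 96 − 71δ
δ ≥ 32/71.

32/71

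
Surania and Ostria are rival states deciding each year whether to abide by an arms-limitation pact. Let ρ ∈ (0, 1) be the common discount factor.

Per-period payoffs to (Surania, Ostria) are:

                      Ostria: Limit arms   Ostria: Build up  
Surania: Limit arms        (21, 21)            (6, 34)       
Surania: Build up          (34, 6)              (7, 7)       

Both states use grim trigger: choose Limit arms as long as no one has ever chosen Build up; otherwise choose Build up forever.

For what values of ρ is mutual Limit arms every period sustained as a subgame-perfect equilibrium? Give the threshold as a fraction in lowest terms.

Under grim trigger the critical discount factor is (T−C)/(T−P) with T = 34, C = 21, P = 7.
ρ* = (34−21)/(34−7) = 13/27.

13/27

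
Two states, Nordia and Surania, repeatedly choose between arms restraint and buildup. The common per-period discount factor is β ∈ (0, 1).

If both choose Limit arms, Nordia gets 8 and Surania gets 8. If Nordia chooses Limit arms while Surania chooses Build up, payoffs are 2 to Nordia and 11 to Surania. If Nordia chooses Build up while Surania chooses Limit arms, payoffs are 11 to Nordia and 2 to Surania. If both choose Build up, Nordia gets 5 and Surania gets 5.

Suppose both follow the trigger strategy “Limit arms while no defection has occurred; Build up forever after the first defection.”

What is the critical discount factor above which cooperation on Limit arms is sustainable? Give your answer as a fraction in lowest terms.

1/2

Under grim trigger the critical discount factor is (T−C)/(T−P) with T = 11, C = 8, P = 5.
β* = (11−8)/(11−5) = 3/6 = 1/2.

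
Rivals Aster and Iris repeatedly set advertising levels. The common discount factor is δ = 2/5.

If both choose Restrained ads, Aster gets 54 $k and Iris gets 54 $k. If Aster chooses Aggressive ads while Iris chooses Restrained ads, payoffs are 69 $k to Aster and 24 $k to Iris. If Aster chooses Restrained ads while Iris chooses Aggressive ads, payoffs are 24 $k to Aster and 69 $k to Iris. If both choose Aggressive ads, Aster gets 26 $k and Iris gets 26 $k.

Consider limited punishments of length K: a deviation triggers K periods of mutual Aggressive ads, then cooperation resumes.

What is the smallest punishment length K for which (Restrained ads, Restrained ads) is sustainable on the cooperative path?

Need Σ_{k=1}^{K} δ^k ≥ (69−54)/(54−26) = 0.5357 at δ = 2/5.
At K = 1 the sum is 0.4000 < 0.5357; at K = 2 it is 0.5600 ≥ 0.5357.
So the minimum punishment length is K = 2.

2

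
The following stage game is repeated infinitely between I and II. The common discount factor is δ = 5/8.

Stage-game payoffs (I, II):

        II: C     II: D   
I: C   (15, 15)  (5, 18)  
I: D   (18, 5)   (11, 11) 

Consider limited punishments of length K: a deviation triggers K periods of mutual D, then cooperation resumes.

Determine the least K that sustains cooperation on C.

No profitable deviation requires (15−11)(δ+…+δ^K) ≥ 18−15, i.e. δ+…+δ^K ≥ 3/4 ≈ 0.7500.
With δ = 5/8, the partial sums are K=1: 0.6250, K=2: 1.0156.
K = 2 is the first length at which the sum reaches 0.7500.

2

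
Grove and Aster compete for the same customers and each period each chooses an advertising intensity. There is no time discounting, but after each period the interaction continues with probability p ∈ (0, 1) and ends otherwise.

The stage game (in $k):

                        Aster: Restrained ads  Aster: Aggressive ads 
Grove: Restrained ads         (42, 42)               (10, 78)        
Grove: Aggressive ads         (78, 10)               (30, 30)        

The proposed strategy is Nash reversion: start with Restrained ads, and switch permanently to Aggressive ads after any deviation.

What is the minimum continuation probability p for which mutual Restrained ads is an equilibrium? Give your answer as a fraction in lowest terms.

With no time discounting, the continuation probability p plays the role of the discount factor.
Grim-trigger IC: 42/(1−p) ≥ 78 + 30p/(1−p) ⇒ p ≥ (78−42)/(78−30) = 3/4.

3/4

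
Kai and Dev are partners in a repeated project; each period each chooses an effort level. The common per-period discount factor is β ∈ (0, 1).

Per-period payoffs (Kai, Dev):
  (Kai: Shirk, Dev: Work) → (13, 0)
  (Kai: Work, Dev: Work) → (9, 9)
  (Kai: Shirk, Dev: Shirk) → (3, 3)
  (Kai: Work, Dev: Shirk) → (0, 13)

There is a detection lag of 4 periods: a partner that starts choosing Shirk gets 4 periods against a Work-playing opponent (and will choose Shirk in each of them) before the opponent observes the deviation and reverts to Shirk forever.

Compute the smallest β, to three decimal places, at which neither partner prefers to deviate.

Deviating for the 4 undetected periods gains 13−9 = 4 per period over cooperation, then loses 9−3 = 6 per period forever once punishment starts.
Gain: 4(1 + β + … + β^3); loss: 6·β^4/(1−β).
No profitable deviation ⇔ 4(1−β^4) ≤ 6·β^4, i.e. β^4 ≥ 4/(4+6) = 2/5.
Hence β ≥ (2/5)^(1/4) ≈ 0.795.

0.795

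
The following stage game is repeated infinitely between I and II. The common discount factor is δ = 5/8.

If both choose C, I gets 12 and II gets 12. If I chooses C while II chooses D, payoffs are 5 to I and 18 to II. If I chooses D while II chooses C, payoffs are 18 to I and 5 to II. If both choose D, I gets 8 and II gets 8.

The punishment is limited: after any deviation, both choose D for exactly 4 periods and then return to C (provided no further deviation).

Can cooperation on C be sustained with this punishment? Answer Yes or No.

No

A one-shot deviation gives 18 now, then 8 for 4 periods, then back to 12.
Gain from deviating: (18−12) today; loss: (12−8) in each of the next 4 periods.
No-deviation condition: (12−8)(δ+…+δ^4) ≥ 18−12, i.e. δ+…+δ^4 ≥ 3/2.
At δ = 5/8: δ+…+δ^4 = 1.4124 < 1.5000.
So cooperation is not sustainable.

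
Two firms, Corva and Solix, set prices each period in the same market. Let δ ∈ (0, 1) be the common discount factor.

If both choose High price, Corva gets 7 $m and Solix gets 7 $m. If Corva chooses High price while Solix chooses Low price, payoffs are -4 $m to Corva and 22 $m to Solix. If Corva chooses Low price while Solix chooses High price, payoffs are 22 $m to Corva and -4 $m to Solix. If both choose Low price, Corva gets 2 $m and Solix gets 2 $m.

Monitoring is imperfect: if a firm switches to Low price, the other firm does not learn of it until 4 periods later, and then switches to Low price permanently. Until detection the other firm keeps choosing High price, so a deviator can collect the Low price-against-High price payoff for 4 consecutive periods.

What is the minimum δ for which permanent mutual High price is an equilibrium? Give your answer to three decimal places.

0.931

The best deviation is to choose Low price for all 4 undetected periods, earning 22 each, then 2 forever once detected.
Deviation value: 22(1−δ^4)/(1−δ) + 2δ^4/(1−δ); cooperation value: 7/(1−δ).
IC: 7 ≥ 22(1−δ^4) + 2δ^4 = 22 − 20δ^4.
So δ^4 ≥ 15/20 = 3/4, giving δ ≥ (3/4)^(1/4) ≈ 0.931.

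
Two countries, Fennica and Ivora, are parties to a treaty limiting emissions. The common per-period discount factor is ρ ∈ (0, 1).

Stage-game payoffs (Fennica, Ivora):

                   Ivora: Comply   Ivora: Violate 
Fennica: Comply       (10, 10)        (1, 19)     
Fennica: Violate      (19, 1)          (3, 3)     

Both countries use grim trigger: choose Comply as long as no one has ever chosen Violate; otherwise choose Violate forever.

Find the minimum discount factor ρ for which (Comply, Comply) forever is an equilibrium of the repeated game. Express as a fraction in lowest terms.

9/16

10/(1−ρ) ≥ 19 + 3ρ/(1−ρ)
10 ≥ 19 − 16ρ
ρ ≥ 9/16.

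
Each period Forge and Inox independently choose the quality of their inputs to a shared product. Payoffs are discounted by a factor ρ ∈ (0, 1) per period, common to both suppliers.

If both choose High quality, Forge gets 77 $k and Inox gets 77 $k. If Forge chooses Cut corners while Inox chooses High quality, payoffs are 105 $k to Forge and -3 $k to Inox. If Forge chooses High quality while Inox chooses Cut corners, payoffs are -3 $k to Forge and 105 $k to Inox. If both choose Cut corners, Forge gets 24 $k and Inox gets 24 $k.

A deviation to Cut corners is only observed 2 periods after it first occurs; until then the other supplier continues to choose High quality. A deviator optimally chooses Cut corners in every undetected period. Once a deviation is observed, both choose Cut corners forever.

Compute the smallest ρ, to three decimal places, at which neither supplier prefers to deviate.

A deviator earns 105 for 2 periods, then 24 forever; cooperating earns 77 forever. Multiplying the IC by (1−ρ):
77 ≥ 105(1−ρ^2) + 24ρ^2, so 81·ρ^2 ≥ 28 and ρ^2 ≥ 28/81.
ρ ≥ (28/81)^(1/2) ≈ 0.588.

0.588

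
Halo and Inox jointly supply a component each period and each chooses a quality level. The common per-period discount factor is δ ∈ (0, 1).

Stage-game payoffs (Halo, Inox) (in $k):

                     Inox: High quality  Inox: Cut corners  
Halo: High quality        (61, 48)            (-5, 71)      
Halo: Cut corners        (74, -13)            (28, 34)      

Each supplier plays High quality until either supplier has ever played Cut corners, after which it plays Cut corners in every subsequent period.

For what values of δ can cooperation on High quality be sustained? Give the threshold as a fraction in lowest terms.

Halo's threshold: (74−61)/(74−28) = 13/46.
Inox's threshold: (71−48)/(71−34) = 23/37.
13/46 < 23/37, so Inox binds and δ* = 23/37.

23/37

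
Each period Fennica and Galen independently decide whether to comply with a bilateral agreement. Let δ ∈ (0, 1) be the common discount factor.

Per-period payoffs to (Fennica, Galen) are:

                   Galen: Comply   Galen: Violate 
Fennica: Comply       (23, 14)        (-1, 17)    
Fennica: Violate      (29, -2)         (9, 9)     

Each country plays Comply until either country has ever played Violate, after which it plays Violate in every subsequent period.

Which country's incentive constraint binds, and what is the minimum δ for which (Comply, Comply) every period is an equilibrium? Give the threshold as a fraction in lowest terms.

Galen; δ ≥ 3/8

For Fennica: deviation gain 29−23 = 6, per-period punishment loss 23−9 = 14. IC gives δ ≥ 6/20 = 3/10.
For Galen: gain 3, loss 5 per period, so δ ≥ 3/8.
The tighter constraint is Galen's, so cooperation needs δ ≥ 3/8.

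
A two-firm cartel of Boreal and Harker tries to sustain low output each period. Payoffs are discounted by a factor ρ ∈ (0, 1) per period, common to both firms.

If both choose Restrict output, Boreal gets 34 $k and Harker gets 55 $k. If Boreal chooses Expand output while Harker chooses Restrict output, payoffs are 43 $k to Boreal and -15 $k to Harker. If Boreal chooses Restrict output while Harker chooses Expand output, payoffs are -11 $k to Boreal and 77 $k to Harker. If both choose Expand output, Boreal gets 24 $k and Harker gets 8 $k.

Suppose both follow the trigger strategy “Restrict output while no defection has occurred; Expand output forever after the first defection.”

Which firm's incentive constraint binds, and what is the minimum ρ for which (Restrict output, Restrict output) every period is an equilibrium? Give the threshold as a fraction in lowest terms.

Boreal; ρ ≥ 9/19

Boreal's threshold: (43−34)/(43−24) = 9/19.
Harker's threshold: (77−55)/(77−8) = 22/69.
9/19 > 22/69, so Boreal binds and ρ* = 9/19.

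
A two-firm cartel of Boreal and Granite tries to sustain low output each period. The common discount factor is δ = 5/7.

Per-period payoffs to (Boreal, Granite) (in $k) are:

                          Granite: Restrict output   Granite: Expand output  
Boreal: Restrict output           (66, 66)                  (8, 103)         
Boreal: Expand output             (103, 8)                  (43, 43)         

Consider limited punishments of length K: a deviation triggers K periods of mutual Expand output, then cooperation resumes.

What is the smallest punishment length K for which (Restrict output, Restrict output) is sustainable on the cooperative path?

4

IC: δ(1−δ^K)/(1−δ) ≥ (103−66)/(66−43) = 37/23.
With δ = 5/7: need 1 − δ^K ≥ 37/23·(1−5/7)/(5/7), i.e. δ^K ≤ 0.3565.
Since (5/7)^3 = 0.3644 and (5/7)^4 = 0.2603, the smallest such K is 4.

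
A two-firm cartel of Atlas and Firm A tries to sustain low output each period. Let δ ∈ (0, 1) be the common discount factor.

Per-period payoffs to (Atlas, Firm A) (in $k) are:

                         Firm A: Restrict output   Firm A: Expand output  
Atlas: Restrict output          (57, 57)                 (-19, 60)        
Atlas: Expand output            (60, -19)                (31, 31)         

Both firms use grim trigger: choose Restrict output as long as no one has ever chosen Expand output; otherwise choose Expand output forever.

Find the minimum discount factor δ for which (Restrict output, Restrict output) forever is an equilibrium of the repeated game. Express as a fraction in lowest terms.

Under grim trigger the critical discount factor is (T−C)/(T−P) with T = 60, C = 57, P = 31.
δ* = (60−57)/(60−31) = 3/29.

3/29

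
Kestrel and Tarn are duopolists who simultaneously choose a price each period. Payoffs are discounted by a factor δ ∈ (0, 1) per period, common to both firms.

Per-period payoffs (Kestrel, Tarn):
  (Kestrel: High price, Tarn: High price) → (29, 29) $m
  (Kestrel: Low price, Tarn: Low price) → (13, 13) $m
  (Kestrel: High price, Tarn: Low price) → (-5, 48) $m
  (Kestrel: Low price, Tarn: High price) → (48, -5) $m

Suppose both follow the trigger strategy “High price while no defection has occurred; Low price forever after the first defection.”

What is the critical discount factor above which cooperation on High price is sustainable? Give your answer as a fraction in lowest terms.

One-period gain from deviating is 48 − 29 = 19. The loss is 29 − 13 = 16 in every subsequent period, with present value 16·δ/(1−δ).
Deviation is unprofitable when 16·δ/(1−δ) ≥ 19, i.e. δ/(1−δ) ≥ 19/16.
Equivalently δ ≥ 19/(19+16) = 19/35.

19/35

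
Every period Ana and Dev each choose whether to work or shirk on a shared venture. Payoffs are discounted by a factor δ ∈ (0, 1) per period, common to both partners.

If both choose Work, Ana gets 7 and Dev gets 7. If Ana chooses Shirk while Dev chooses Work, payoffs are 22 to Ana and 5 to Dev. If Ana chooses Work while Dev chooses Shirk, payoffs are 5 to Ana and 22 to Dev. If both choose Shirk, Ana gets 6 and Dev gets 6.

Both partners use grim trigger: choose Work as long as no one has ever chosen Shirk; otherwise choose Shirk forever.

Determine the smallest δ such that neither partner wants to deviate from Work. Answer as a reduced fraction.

15/16

Under grim trigger the critical discount factor is (T−C)/(T−P) with T = 22, C = 7, P = 6.
δ* = (22−7)/(22−6) = 15/16.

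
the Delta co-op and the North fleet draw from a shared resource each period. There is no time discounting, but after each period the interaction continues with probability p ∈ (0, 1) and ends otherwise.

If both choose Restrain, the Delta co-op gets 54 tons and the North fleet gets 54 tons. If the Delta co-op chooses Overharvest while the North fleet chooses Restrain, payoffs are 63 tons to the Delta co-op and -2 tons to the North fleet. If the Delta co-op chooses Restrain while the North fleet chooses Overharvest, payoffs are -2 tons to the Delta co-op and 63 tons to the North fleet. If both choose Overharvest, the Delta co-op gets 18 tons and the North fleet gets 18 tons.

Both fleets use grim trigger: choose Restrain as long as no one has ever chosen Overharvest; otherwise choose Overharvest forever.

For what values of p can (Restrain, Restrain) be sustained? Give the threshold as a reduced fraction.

With no time discounting, the continuation probability p plays the role of the discount factor.
Grim-trigger IC: 54/(1−p) ≥ 63 + 18p/(1−p) ⇒ p ≥ (63−54)/(63−18) = 1/5.

1/5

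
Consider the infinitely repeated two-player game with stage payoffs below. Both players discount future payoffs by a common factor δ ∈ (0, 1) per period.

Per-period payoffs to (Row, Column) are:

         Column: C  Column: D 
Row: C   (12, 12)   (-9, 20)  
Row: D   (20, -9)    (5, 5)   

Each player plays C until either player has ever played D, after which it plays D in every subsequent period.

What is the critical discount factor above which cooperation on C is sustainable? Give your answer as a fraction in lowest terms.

8/15

Cooperation forever yields 12 each period: 12/(1−δ).
Deviating yields 20 once, then 5 forever: 20 + 5δ/(1−δ).
No profitable deviation requires 12/(1−δ) ≥ 20 + 5δ/(1−δ).
Multiplying by (1−δ): 12 ≥ 20(1−δ) + 5δ = 20 − 15δ.
So 15δ ≥ 8, i.e. δ ≥ 8/15.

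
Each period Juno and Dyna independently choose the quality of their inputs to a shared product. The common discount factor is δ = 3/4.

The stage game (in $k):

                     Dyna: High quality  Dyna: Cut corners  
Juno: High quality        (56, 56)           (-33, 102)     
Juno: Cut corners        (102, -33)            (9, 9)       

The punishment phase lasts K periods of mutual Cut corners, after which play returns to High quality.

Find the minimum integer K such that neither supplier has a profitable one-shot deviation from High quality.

No profitable deviation requires (56−9)(δ+…+δ^K) ≥ 102−56, i.e. δ+…+δ^K ≥ 46/47 ≈ 0.9787.
With δ = 3/4, the partial sums are K=1: 0.7500, K=2: 1.3125.
K = 2 is the first length at which the sum reaches 0.9787.

2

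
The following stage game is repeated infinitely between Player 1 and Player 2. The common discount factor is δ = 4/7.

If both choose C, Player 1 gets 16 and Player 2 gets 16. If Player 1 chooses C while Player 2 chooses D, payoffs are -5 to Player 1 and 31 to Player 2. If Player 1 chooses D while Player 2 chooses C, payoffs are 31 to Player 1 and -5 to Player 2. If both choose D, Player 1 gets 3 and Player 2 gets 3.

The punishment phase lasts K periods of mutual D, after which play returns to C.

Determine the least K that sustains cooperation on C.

4

IC: δ(1−δ^K)/(1−δ) ≥ (31−16)/(16−3) = 15/13.
With δ = 4/7: need 1 − δ^K ≥ 15/13·(1−4/7)/(4/7), i.e. δ^K ≤ 0.1346.
Since (4/7)^3 = 0.1866 and (4/7)^4 = 0.1066, the smallest such K is 4.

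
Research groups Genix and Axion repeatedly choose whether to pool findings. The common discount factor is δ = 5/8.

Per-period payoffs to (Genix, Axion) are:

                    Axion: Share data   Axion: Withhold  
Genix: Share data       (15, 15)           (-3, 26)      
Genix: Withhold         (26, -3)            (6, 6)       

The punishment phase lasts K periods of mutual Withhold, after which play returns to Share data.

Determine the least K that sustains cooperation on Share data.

3

No profitable deviation requires (15−6)(δ+…+δ^K) ≥ 26−15, i.e. δ+…+δ^K ≥ 11/9 ≈ 1.2222.
With δ = 5/8, the partial sums are K=1: 0.6250, K=2: 1.0156, K=3: 1.2598.
K = 3 is the first length at which the sum reaches 1.2222.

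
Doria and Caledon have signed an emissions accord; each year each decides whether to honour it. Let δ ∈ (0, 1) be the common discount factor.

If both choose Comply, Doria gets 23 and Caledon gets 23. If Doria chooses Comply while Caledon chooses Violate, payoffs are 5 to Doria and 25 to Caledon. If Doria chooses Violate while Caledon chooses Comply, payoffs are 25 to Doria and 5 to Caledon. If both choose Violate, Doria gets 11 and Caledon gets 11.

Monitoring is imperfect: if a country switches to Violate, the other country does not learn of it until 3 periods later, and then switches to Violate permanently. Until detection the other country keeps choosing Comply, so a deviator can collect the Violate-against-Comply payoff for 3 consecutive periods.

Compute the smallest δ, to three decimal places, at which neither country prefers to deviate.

Deviating for the 3 undetected periods gains 25−23 = 2 per period over cooperation, then loses 23−11 = 12 per period forever once punishment starts.
Gain: 2(1 + δ + … + δ^2); loss: 12·δ^3/(1−δ).
No profitable deviation ⇔ 2(1−δ^3) ≤ 12·δ^3, i.e. δ^3 ≥ 2/(2+12) = 1/7.
Hence δ ≥ (1/7)^(1/3) ≈ 0.523.

0.523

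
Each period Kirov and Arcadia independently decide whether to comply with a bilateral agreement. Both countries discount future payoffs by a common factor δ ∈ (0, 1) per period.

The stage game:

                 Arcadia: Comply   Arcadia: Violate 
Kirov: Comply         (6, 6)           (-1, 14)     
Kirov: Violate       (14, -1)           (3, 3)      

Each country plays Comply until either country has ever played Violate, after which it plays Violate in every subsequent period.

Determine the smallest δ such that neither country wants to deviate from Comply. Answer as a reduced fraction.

One-period gain from deviating is 14 − 6 = 8. The loss is 6 − 3 = 3 in every subsequent period, with present value 3·δ/(1−δ).
Deviation is unprofitable when 3·δ/(1−δ) ≥ 8, i.e. δ/(1−δ) ≥ 8/3.
Equivalently δ ≥ 8/(8+3) = 8/11.

8/11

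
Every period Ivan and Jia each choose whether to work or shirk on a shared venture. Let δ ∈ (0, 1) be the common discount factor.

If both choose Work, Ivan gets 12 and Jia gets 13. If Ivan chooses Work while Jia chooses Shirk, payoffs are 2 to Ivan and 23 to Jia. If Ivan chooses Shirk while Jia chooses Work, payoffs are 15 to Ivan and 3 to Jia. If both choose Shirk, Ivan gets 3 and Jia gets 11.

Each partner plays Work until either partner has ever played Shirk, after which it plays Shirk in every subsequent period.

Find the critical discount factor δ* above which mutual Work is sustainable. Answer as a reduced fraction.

5/6

Ivan: cooperation gives 12 each period; deviation gives 15 once then 3 forever.
  12/(1−δ) ≥ 15 + 3δ/(1−δ) ⇒ δ ≥ 3/12 = 1/4.
Jia: cooperation gives 13 each period; deviation gives 23 once then 11 forever.
  δ ≥ 10/12 = 5/6.
Both must hold, so the binding constraint is Jia's: δ ≥ 5/6.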